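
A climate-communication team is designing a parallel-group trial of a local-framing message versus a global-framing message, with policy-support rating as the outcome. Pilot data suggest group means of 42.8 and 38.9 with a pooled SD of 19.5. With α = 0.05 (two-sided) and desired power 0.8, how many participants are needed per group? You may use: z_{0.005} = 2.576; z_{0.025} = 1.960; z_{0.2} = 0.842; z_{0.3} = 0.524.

n = 393 per group

Cohen's d = |M₁ − M₂| / SD_pooled = |42.8 − 38.9| / 19.5 = 3.9 / 19.5 = 0.200.
For two independent groups with equal n: n = 2·((z_{α/2} + z_β) / d)².
z_{α/2} + z_β = 1.960 + 0.842 = 2.802.
n = 2 × (2.802 / 0.200)² = 2 × 14.010² = 2 × 196.28 = 392.6.
Round up to the next whole participant.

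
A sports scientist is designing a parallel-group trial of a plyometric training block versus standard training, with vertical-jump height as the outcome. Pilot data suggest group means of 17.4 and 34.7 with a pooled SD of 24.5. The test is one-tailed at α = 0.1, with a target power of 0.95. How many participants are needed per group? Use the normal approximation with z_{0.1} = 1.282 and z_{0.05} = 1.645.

n = 35 per group

Cohen's d = |M₁ − M₂| / SD_pooled = |17.4 − 34.7| / 24.5 = 17.3 / 24.5 = 0.706.
For two independent groups with equal n: n = 2·((z_{α} + z_β) / d)².
z_{α} + z_β = 1.282 + 1.645 = 2.927.
n = 2 × (2.927 / 0.706)² = 2 × 4.146² = 2 × 17.19 = 34.4.
Round up to the next whole participant.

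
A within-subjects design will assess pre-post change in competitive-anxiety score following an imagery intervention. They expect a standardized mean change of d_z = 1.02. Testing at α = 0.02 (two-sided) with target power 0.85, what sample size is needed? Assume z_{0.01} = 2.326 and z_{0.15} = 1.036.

For a paired (one-sample on differences) test: n = ((z_{α/2} + z_β) / d)².
z_{α/2} + z_β = 2.326 + 1.036 = 3.362.
n = (3.362 / 1.02)² = 3.296² = 10.86.
Round up.

n = 11 pairs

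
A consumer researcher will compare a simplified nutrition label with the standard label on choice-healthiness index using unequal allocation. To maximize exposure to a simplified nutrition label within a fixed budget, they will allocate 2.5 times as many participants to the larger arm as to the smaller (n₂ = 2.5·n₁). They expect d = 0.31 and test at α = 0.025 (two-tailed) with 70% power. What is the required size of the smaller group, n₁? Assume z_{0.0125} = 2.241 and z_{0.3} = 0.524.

With allocation ratio k = n₂/n₁ = 2.5, Var(x̄₁−x̄₂) = σ²(1/n₁ + 1/(k·n₁)) = σ²·(k+1)/(k·n₁).
So n₁ = (1 + 1/k)·((z_{α/2} + z_β)/d)² = 1.400 × (2.765/0.31)².
n₁ = 1.400 × 79.55 = 111.4.
Round up: n₁ = 112, giving n₂ = 2.5 × 112 = 280.

n₁ = 112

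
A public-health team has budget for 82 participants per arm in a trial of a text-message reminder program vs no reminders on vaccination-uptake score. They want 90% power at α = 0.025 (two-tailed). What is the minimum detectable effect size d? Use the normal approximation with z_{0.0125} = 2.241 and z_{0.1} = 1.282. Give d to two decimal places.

d_min ≈ 0.55

For two independent groups of n = 82 each: d_min = (z_{α/2} + z_β)·√(2/n).
z-sum = 2.241 + 1.282 = 3.523.
d_min = 3.523 × √(2/82) = 3.523 × 0.1562 = 0.550.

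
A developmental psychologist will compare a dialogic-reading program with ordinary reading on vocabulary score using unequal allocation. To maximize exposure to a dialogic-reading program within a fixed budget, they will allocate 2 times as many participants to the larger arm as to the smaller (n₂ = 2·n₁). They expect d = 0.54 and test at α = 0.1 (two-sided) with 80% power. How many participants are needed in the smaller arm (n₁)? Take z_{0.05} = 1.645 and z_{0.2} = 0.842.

With allocation ratio k = n₂/n₁ = 2, Var(x̄₁−x̄₂) = σ²(1/n₁ + 1/(k·n₁)) = σ²·(k+1)/(k·n₁).
So n₁ = (1 + 1/k)·((z_{α/2} + z_β)/d)² = 1.500 × (2.487/0.54)².
n₁ = 1.500 × 21.21 = 31.8.
Round up: n₁ = 32, giving n₂ = 2 × 32 = 64.

n₁ = 32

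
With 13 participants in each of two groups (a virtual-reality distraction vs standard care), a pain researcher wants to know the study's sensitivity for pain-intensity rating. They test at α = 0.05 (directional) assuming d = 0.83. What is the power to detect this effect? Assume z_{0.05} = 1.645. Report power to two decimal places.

For two equal groups, power = Φ(d·√(n/2) − z_{α}).
d·√(n/2) = 0.83 × √(13/2) = 0.83 × 2.550 = 2.116.
z_β = 2.116 − 1.645 = 0.471.
Power = Φ(0.471) = 0.681.

power ≈ 0.68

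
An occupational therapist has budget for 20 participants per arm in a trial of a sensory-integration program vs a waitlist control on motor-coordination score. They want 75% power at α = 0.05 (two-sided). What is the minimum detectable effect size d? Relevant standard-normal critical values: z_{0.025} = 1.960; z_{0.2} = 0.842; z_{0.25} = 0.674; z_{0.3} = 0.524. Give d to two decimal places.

d_min ≈ 0.83

For two independent groups of n = 20 each: d_min = (z_{α/2} + z_β)·√(2/n).
z-sum = 1.960 + 0.674 = 2.634.
d_min = 2.634 × √(2/20) = 2.634 × 0.3162 = 0.833.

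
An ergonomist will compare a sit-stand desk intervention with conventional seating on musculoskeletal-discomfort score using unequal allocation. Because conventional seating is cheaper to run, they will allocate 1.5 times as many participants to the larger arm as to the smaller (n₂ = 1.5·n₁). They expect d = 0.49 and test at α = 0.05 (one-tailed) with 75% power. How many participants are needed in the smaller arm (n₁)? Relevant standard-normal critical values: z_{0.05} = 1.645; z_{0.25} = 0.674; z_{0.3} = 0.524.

With allocation ratio k = n₂/n₁ = 1.5, Var(x̄₁−x̄₂) = σ²(1/n₁ + 1/(k·n₁)) = σ²·(k+1)/(k·n₁).
So n₁ = (1 + 1/k)·((z_{α} + z_β)/d)² = 1.667 × (2.319/0.49)².
n₁ = 1.667 × 22.40 = 37.3.
Round up: n₁ = 38, giving n₂ = 1.5 × 38 = 57.

n₁ = 38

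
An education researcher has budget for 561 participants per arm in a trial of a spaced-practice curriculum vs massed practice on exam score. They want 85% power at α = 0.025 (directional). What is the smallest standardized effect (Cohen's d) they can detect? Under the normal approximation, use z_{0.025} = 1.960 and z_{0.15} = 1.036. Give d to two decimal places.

For two independent groups of n = 561 each: d_min = (z_{α} + z_β)·√(2/n).
z-sum = 1.960 + 1.036 = 2.996.
d_min = 2.996 × √(2/561) = 2.996 × 0.0597 = 0.179.

d_min ≈ 0.18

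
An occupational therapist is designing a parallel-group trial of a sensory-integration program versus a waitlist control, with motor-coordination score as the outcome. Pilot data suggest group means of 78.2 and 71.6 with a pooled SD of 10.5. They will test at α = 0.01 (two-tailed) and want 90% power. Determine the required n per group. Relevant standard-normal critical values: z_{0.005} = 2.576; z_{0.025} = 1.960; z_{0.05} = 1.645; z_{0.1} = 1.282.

Cohen's d = |M₁ − M₂| / SD_pooled = |78.2 − 71.6| / 10.5 = 6.6 / 10.5 = 0.629.
For two independent groups with equal n: n = 2·((z_{α/2} + z_β) / d)².
z_{α/2} + z_β = 2.576 + 1.282 = 3.858.
n = 2 × (3.858 / 0.629)² = 2 × 6.134² = 2 × 37.62 = 75.2.
Round up to the next whole participant.

n = 76 per group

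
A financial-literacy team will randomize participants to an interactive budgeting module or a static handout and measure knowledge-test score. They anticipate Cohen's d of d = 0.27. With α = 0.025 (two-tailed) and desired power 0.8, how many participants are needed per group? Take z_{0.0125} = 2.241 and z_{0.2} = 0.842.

n = 261 per group

For two independent groups with equal n: n = 2·((z_{α/2} + z_β) / d)².
z_{α/2} + z_β = 2.241 + 0.842 = 3.083.
n = 2 × (3.083 / 0.27)² = 2 × 11.419² = 2 × 130.38 = 260.8.
Round up to the next whole participant.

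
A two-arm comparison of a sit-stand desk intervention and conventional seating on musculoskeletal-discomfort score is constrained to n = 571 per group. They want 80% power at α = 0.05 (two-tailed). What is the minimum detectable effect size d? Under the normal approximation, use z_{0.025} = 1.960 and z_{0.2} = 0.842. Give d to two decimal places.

For two independent groups of n = 571 each: d_min = (z_{α/2} + z_β)·√(2/n).
z-sum = 1.960 + 0.842 = 2.802.
d_min = 2.802 × √(2/571) = 2.802 × 0.0592 = 0.166.

d_min ≈ 0.17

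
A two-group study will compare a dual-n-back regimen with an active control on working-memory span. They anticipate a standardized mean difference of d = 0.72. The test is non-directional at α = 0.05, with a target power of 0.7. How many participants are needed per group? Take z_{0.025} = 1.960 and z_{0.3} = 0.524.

For two independent groups with equal n: n = 2·((z_{α/2} + z_β) / d)².
z_{α/2} + z_β = 1.960 + 0.524 = 2.484.
n = 2 × (2.484 / 0.72)² = 2 × 3.450² = 2 × 11.90 = 23.8.
Round up to the next whole participant.

n = 24 per group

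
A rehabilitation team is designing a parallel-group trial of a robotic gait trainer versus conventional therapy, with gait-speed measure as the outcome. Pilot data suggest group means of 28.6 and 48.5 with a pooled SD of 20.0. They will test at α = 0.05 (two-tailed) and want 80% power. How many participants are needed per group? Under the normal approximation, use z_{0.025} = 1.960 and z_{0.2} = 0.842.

Cohen's d = |M₁ − M₂| / SD_pooled = |28.6 − 48.5| / 20.0 = 19.9 / 20.0 = 0.995.
For two independent groups with equal n: n = 2·((z_{α/2} + z_β) / d)².
z_{α/2} + z_β = 1.960 + 0.842 = 2.802.
n = 2 × (2.802 / 0.995)² = 2 × 2.816² = 2 × 7.93 = 15.9.
Round up to the next whole participant.

n = 16 per group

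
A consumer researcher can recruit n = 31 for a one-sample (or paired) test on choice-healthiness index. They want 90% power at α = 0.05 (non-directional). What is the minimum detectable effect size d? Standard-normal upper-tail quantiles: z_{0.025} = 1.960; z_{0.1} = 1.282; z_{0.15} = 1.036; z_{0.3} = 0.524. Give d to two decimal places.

d_min ≈ 0.58

For a single sample (or paired design) of n = 31: d_min = (z_{α/2} + z_β)/√n.
z-sum = 1.960 + 1.282 = 3.242.
d_min = 3.242 / √31 = 3.242 / 5.568 = 0.582.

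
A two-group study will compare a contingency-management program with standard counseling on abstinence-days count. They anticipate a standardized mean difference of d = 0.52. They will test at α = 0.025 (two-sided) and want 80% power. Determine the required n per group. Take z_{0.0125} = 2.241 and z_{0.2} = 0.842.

For two independent groups with equal n: n = 2·((z_{α/2} + z_β) / d)².
z_{α/2} + z_β = 2.241 + 0.842 = 3.083.
n = 2 × (3.083 / 0.52)² = 2 × 5.929² = 2 × 35.15 = 70.3.
Round up to the next whole participant.

n = 71 per group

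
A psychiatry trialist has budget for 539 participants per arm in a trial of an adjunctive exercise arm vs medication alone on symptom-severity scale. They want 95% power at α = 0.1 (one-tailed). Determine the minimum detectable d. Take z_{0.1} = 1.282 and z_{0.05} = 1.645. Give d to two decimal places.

For two independent groups of n = 539 each: d_min = (z_{α} + z_β)·√(2/n).
z-sum = 1.282 + 1.645 = 2.927.
d_min = 2.927 × √(2/539) = 2.927 × 0.0609 = 0.178.

d_min ≈ 0.18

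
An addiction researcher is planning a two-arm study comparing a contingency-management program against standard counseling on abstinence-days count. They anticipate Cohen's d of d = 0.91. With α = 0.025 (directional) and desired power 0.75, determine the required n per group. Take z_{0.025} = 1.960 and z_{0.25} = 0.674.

For two independent groups with equal n: n = 2·((z_{α} + z_β) / d)².
z_{α} + z_β = 1.960 + 0.674 = 2.634.
n = 2 × (2.634 / 0.91)² = 2 × 2.895² = 2 × 8.38 = 16.8.
Round up to the next whole participant.

n = 17 per group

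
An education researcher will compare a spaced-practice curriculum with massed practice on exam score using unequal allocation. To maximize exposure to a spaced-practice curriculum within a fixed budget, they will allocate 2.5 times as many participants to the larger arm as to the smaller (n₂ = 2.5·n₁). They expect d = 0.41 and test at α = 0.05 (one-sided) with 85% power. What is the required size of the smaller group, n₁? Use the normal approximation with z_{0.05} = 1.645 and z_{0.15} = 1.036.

With allocation ratio k = n₂/n₁ = 2.5, Var(x̄₁−x̄₂) = σ²(1/n₁ + 1/(k·n₁)) = σ²·(k+1)/(k·n₁).
So n₁ = (1 + 1/k)·((z_{α} + z_β)/d)² = 1.400 × (2.681/0.41)².
n₁ = 1.400 × 42.76 = 59.9.
Round up: n₁ = 60, giving n₂ = 2.5 × 60 = 150.

n₁ = 60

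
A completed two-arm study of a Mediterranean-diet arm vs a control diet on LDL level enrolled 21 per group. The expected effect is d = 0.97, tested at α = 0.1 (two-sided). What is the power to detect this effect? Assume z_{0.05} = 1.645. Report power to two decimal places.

For two equal groups, power = Φ(d·√(n/2) − z_{α/2}).
d·√(n/2) = 0.97 × √(21/2) = 0.97 × 3.240 = 3.143.
z_β = 3.143 − 1.645 = 1.498.
Power = Φ(1.498) = 0.933.

power ≈ 0.93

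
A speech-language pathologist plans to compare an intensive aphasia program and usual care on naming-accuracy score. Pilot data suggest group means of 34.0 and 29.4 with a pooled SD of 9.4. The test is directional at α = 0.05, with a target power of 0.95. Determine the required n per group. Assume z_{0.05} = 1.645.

Cohen's d = |M₁ − M₂| / SD_pooled = |34.0 − 29.4| / 9.4 = 4.6 / 9.4 = 0.489.
For two independent groups with equal n: n = 2·((z_{α} + z_β) / d)².
z_{α} + z_β = 1.645 + 1.645 = 3.290.
n = 2 × (3.290 / 0.489)² = 2 × 6.728² = 2 × 45.27 = 90.5.
Round up to the next whole participant.

n = 91 per group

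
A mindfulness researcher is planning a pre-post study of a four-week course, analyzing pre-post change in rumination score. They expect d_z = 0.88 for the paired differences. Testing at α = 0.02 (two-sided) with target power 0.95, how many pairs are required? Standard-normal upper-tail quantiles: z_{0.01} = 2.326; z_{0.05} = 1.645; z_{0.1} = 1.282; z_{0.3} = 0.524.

n = 21 pairs

For a paired (one-sample on differences) test: n = ((z_{α/2} + z_β) / d)².
z_{α/2} + z_β = 2.326 + 1.645 = 3.971.
n = (3.971 / 0.88)² = 4.513² = 20.36.
Round up.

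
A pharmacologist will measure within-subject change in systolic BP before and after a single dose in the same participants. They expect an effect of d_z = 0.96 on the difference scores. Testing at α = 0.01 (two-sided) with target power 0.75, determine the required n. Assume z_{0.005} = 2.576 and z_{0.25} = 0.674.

n = 12 pairs

For a paired (one-sample on differences) test: n = ((z_{α/2} + z_β) / d)².
z_{α/2} + z_β = 2.576 + 0.674 = 3.250.
n = (3.250 / 0.96)² = 3.385² = 11.46.
Round up.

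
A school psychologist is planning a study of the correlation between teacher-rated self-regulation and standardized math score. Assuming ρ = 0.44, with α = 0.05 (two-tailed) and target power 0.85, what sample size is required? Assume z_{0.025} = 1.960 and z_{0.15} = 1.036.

Fisher's z: C = ½·ln((1+r)/(1−r)) = ½·ln(2.5714) = 0.4722.
n = ((z_{α/2} + z_β)/C)² + 3.
(1.960 + 1.036) / 0.4722 = 2.996 / 0.4722 = 6.345.
n = 6.345² + 3 = 40.26 + 3 = 43.3.
Round up.

n = 44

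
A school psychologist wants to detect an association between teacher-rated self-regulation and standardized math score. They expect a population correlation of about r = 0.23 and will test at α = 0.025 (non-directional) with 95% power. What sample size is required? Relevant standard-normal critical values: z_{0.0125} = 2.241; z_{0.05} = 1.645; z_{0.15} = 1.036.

n = 279

Fisher's z: C = ½·ln((1+r)/(1−r)) = ½·ln(1.5974) = 0.2342.
n = ((z_{α/2} + z_β)/C)² + 3.
(2.241 + 1.645) / 0.2342 = 3.886 / 0.2342 = 16.593.
n = 16.593² + 3 = 275.32 + 3 = 278.3.
Round up.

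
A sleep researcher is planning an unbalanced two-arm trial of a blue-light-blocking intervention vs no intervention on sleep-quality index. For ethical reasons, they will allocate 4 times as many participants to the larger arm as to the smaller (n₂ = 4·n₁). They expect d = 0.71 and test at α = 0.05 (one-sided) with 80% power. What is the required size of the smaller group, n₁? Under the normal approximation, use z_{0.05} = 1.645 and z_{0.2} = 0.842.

With allocation ratio k = n₂/n₁ = 4, Var(x̄₁−x̄₂) = σ²(1/n₁ + 1/(k·n₁)) = σ²·(k+1)/(k·n₁).
So n₁ = (1 + 1/k)·((z_{α} + z_β)/d)² = 1.250 × (2.487/0.71)².
n₁ = 1.250 × 12.27 = 15.3.
Round up: n₁ = 16, giving n₂ = 4 × 16 = 64.

n₁ = 16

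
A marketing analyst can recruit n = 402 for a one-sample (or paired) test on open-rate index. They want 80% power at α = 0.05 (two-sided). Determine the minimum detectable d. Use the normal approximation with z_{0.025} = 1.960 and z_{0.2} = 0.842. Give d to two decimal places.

For a single sample (or paired design) of n = 402: d_min = (z_{α/2} + z_β)/√n.
z-sum = 1.960 + 0.842 = 2.802.
d_min = 2.802 / √402 = 2.802 / 20.050 = 0.140.

d_min ≈ 0.14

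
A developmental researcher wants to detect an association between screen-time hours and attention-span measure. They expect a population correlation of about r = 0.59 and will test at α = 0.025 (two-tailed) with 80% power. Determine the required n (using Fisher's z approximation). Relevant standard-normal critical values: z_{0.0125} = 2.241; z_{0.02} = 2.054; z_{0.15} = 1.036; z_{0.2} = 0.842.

Fisher's z: C = ½·ln((1+r)/(1−r)) = ½·ln(3.8780) = 0.6777.
n = ((z_{α/2} + z_β)/C)² + 3.
(2.241 + 0.842) / 0.6777 = 3.083 / 0.6777 = 4.549.
n = 4.549² + 3 = 20.70 + 3 = 23.7.
Round up.

n = 24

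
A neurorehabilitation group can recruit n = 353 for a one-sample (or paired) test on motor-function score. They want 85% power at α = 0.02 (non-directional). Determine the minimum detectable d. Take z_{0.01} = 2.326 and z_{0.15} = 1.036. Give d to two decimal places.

For a single sample (or paired design) of n = 353: d_min = (z_{α/2} + z_β)/√n.
z-sum = 2.326 + 1.036 = 3.362.
d_min = 3.362 / √353 = 3.362 / 18.788 = 0.179.

d_min ≈ 0.18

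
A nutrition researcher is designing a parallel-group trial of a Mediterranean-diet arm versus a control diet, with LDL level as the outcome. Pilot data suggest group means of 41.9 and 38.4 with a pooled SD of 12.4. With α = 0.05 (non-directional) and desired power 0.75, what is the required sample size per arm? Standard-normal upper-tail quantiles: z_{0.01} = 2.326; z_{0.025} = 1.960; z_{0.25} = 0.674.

Cohen's d = |M₁ − M₂| / SD_pooled = |41.9 − 38.4| / 12.4 = 3.5 / 12.4 = 0.282.
For two independent groups with equal n: n = 2·((z_{α/2} + z_β) / d)².
z_{α/2} + z_β = 1.960 + 0.674 = 2.634.
n = 2 × (2.634 / 0.282)² = 2 × 9.340² = 2 × 87.24 = 174.5.
Round up to the next whole participant.

n = 175 per group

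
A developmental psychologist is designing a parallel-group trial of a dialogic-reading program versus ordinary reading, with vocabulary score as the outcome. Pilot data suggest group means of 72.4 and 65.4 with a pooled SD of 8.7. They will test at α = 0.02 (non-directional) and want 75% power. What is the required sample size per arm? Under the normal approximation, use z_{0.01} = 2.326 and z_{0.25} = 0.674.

Cohen's d = |M₁ − M₂| / SD_pooled = |72.4 − 65.4| / 8.7 = 7.0 / 8.7 = 0.805.
For two independent groups with equal n: n = 2·((z_{α/2} + z_β) / d)².
z_{α/2} + z_β = 2.326 + 0.674 = 3.000.
n = 2 × (3.000 / 0.805)² = 2 × 3.727² = 2 × 13.89 = 27.8.
Round up to the next whole participant.

n = 28 per group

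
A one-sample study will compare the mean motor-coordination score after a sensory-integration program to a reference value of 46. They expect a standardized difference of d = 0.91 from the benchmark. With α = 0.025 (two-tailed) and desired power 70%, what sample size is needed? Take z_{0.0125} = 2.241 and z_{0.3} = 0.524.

For a one-sample test: n = ((z_{α/2} + z_β) / d)².
z_{α/2} + z_β = 2.241 + 0.524 = 2.765.
n = (2.765 / 0.91)² = 3.038² = 9.23.
Round up.

n = 10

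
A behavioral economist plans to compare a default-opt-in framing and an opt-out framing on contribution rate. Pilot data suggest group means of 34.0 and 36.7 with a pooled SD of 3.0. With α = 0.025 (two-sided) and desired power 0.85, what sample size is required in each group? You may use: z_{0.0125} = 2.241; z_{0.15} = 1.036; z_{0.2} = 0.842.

n = 27 per group

Cohen's d = |M₁ − M₂| / SD_pooled = |34.0 − 36.7| / 3.0 = 2.7 / 3.0 = 0.900.
For two independent groups with equal n: n = 2·((z_{α/2} + z_β) / d)².
z_{α/2} + z_β = 2.241 + 1.036 = 3.277.
n = 2 × (3.277 / 0.900)² = 2 × 3.641² = 2 × 13.26 = 26.5.
Round up to the next whole participant.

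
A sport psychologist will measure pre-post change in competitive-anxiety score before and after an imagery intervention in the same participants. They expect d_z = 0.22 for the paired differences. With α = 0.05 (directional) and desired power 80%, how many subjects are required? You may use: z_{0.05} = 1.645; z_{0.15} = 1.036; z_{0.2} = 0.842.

For a paired (one-sample on differences) test: n = ((z_{α} + z_β) / d)².
z_{α} + z_β = 1.645 + 0.842 = 2.487.
n = (2.487 / 0.22)² = 11.305² = 127.79.
Round up.

n = 128 pairs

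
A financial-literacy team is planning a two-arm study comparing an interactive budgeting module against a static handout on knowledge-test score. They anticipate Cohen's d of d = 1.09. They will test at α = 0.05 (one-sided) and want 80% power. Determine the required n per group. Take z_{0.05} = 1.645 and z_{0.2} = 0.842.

For two independent groups with equal n: n = 2·((z_{α} + z_β) / d)².
z_{α} + z_β = 1.645 + 0.842 = 2.487.
n = 2 × (2.487 / 1.09)² = 2 × 2.282² = 2 × 5.21 = 10.4.
Round up to the next whole participant.

n = 11 per group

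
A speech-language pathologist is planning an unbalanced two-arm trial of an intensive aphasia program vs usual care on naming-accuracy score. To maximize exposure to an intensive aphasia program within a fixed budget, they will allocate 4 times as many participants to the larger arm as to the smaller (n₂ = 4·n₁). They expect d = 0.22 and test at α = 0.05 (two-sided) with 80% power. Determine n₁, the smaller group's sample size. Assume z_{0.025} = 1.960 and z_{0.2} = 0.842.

With allocation ratio k = n₂/n₁ = 4, Var(x̄₁−x̄₂) = σ²(1/n₁ + 1/(k·n₁)) = σ²·(k+1)/(k·n₁).
So n₁ = (1 + 1/k)·((z_{α/2} + z_β)/d)² = 1.250 × (2.802/0.22)².
n₁ = 1.250 × 162.21 = 202.8.
Round up: n₁ = 203, giving n₂ = 4 × 203 = 812.

n₁ = 203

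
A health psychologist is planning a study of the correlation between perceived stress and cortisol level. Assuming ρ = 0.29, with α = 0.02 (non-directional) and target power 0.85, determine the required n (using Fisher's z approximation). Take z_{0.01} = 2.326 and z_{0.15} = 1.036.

Fisher's z: C = ½·ln((1+r)/(1−r)) = ½·ln(1.8169) = 0.2986.
n = ((z_{α/2} + z_β)/C)² + 3.
(2.326 + 1.036) / 0.2986 = 3.362 / 0.2986 = 11.259.
n = 11.259² + 3 = 126.77 + 3 = 129.8.
Round up.

n = 130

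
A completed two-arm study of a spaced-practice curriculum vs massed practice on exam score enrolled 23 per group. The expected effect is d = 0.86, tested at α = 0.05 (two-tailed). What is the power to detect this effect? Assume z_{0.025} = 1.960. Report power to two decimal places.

power ≈ 0.83

For two equal groups, power = Φ(d·√(n/2) − z_{α/2}).
d·√(n/2) = 0.86 × √(23/2) = 0.86 × 3.391 = 2.916.
z_β = 2.916 − 1.960 = 0.956.
Power = Φ(0.956) = 0.831.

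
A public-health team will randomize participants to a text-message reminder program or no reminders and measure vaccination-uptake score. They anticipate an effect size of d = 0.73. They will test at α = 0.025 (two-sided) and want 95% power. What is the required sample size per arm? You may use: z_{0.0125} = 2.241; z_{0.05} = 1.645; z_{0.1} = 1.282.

For two independent groups with equal n: n = 2·((z_{α/2} + z_β) / d)².
z_{α/2} + z_β = 2.241 + 1.645 = 3.886.
n = 2 × (3.886 / 0.73)² = 2 × 5.323² = 2 × 28.34 = 56.7.
Round up to the next whole participant.

n = 57 per group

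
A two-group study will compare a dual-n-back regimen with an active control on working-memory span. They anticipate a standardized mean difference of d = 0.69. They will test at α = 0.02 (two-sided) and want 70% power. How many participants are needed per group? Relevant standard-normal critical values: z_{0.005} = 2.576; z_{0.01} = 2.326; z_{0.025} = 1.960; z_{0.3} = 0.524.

n = 35 per group

For two independent groups with equal n: n = 2·((z_{α/2} + z_β) / d)².
z_{α/2} + z_β = 2.326 + 0.524 = 2.850.
n = 2 × (2.850 / 0.69)² = 2 × 4.130² = 2 × 17.06 = 34.1.
Round up to the next whole participant.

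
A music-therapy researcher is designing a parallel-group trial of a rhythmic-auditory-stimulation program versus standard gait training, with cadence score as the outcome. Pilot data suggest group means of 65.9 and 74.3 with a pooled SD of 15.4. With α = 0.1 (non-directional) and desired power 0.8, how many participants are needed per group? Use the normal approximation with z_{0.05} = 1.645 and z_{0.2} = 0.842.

n = 42 per group

Cohen's d = |M₁ − M₂| / SD_pooled = |65.9 − 74.3| / 15.4 = 8.4 / 15.4 = 0.545.
For two independent groups with equal n: n = 2·((z_{α/2} + z_β) / d)².
z_{α/2} + z_β = 1.645 + 0.842 = 2.487.
n = 2 × (2.487 / 0.545)² = 2 × 4.563² = 2 × 20.82 = 41.6.
Round up to the next whole participant.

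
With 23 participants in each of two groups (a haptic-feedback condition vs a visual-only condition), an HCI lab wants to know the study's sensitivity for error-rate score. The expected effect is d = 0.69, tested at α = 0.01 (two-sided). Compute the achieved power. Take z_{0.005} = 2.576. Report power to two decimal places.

power ≈ 0.41

For two equal groups, power = Φ(d·√(n/2) − z_{α/2}).
d·√(n/2) = 0.69 × √(23/2) = 0.69 × 3.391 = 2.340.
z_β = 2.340 − 2.576 = -0.236.
Power = Φ(-0.236) = 0.407.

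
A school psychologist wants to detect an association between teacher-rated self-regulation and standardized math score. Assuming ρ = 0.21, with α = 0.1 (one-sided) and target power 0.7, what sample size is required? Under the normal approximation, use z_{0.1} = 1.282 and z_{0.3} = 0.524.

n = 75

Fisher's z: C = ½·ln((1+r)/(1−r)) = ½·ln(1.5316) = 0.2132.
n = ((z_{α} + z_β)/C)² + 3.
(1.282 + 0.524) / 0.2132 = 1.806 / 0.2132 = 8.471.
n = 8.471² + 3 = 71.76 + 3 = 74.8.
Round up.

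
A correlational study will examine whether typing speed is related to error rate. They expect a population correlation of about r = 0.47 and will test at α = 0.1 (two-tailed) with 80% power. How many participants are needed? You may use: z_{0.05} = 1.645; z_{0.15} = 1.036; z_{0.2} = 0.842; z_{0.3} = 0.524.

n = 27

Fisher's z: C = ½·ln((1+r)/(1−r)) = ½·ln(2.7736) = 0.5101.
n = ((z_{α/2} + z_β)/C)² + 3.
(1.645 + 0.842) / 0.5101 = 2.487 / 0.5101 = 4.876.
n = 4.876² + 3 = 23.77 + 3 = 26.8.
Round up.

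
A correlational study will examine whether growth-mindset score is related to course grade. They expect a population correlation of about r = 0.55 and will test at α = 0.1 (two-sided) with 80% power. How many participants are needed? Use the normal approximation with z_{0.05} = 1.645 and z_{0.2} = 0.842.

n = 20

Fisher's z: C = ½·ln((1+r)/(1−r)) = ½·ln(3.4444) = 0.6184.
n = ((z_{α/2} + z_β)/C)² + 3.
(1.645 + 0.842) / 0.6184 = 2.487 / 0.6184 = 4.022.
n = 4.022² + 3 = 16.17 + 3 = 19.2.
Round up.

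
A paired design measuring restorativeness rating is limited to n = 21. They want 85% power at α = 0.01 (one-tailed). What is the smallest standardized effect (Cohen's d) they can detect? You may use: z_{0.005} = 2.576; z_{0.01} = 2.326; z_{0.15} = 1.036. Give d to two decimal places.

d_min ≈ 0.73

For a single sample (or paired design) of n = 21: d_min = (z_{α} + z_β)/√n.
z-sum = 2.326 + 1.036 = 3.362.
d_min = 3.362 / √21 = 3.362 / 4.583 = 0.734.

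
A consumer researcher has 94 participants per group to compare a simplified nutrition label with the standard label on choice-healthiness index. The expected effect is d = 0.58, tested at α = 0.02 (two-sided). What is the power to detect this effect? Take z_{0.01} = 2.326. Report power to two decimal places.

power ≈ 0.95

For two equal groups, power = Φ(d·√(n/2) − z_{α/2}).
d·√(n/2) = 0.58 × √(94/2) = 0.58 × 6.856 = 3.976.
z_β = 3.976 − 2.326 = 1.650.
Power = Φ(1.650) = 0.951.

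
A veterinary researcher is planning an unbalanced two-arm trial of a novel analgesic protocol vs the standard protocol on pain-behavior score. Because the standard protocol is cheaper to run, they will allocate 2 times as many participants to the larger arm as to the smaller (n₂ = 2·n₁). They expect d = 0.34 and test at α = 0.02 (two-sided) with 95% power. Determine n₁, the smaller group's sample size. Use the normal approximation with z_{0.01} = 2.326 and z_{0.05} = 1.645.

With allocation ratio k = n₂/n₁ = 2, Var(x̄₁−x̄₂) = σ²(1/n₁ + 1/(k·n₁)) = σ²·(k+1)/(k·n₁).
So n₁ = (1 + 1/k)·((z_{α/2} + z_β)/d)² = 1.500 × (3.971/0.34)².
n₁ = 1.500 × 136.41 = 204.6.
Round up: n₁ = 205, giving n₂ = 2 × 205 = 410.

n₁ = 205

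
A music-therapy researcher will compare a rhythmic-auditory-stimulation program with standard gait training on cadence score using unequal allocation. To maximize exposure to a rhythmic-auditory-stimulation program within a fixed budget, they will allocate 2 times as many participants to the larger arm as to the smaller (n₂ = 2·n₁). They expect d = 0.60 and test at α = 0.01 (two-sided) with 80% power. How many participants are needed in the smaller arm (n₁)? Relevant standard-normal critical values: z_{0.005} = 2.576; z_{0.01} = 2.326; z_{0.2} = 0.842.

n₁ = 49

With allocation ratio k = n₂/n₁ = 2, Var(x̄₁−x̄₂) = σ²(1/n₁ + 1/(k·n₁)) = σ²·(k+1)/(k·n₁).
So n₁ = (1 + 1/k)·((z_{α/2} + z_β)/d)² = 1.500 × (3.418/0.60)².
n₁ = 1.500 × 32.45 = 48.7.
Round up: n₁ = 49, giving n₂ = 2 × 49 = 98.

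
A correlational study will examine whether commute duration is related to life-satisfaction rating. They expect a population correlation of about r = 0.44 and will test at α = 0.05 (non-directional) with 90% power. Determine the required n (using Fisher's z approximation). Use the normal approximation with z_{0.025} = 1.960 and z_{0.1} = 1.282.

n = 51

Fisher's z: C = ½·ln((1+r)/(1−r)) = ½·ln(2.5714) = 0.4722.
n = ((z_{α/2} + z_β)/C)² + 3.
(1.960 + 1.282) / 0.4722 = 3.242 / 0.4722 = 6.866.
n = 6.866² + 3 = 47.14 + 3 = 50.1.
Round up.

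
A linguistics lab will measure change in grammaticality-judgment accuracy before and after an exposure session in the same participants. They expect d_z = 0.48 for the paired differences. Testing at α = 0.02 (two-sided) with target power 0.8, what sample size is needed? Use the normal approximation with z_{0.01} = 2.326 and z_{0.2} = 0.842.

n = 44 pairs

For a paired (one-sample on differences) test: n = ((z_{α/2} + z_β) / d)².
z_{α/2} + z_β = 2.326 + 0.842 = 3.168.
n = (3.168 / 0.48)² = 6.600² = 43.56.
Round up.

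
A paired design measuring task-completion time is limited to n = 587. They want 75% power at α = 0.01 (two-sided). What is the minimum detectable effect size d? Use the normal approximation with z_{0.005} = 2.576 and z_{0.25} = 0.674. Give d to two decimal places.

For a single sample (or paired design) of n = 587: d_min = (z_{α/2} + z_β)/√n.
z-sum = 2.576 + 0.674 = 3.250.
d_min = 3.250 / √587 = 3.250 / 24.228 = 0.134.

d_min ≈ 0.13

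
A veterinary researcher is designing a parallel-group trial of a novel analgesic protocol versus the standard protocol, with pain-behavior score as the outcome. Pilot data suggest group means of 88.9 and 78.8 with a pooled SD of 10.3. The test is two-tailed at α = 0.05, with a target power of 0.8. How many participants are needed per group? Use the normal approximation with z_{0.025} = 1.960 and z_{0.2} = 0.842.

n = 17 per group

Cohen's d = |M₁ − M₂| / SD_pooled = |88.9 − 78.8| / 10.3 = 10.1 / 10.3 = 0.981.
For two independent groups with equal n: n = 2·((z_{α/2} + z_β) / d)².
z_{α/2} + z_β = 1.960 + 0.842 = 2.802.
n = 2 × (2.802 / 0.981)² = 2 × 2.856² = 2 × 8.16 = 16.3.
Round up to the next whole participant.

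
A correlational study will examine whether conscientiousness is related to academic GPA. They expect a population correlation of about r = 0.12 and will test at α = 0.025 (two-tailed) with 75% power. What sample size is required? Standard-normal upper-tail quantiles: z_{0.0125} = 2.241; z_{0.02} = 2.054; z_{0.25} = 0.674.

n = 588

Fisher's z: C = ½·ln((1+r)/(1−r)) = ½·ln(1.2727) = 0.1206.
n = ((z_{α/2} + z_β)/C)² + 3.
(2.241 + 0.674) / 0.1206 = 2.915 / 0.1206 = 24.171.
n = 24.171² + 3 = 584.23 + 3 = 587.2.
Round up.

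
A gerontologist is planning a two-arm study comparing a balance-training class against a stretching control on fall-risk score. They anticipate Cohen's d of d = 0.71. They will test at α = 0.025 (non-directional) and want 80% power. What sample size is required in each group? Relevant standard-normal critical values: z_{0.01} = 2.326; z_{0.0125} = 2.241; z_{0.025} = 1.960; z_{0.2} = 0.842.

For two independent groups with equal n: n = 2·((z_{α/2} + z_β) / d)².
z_{α/2} + z_β = 2.241 + 0.842 = 3.083.
n = 2 × (3.083 / 0.71)² = 2 × 4.342² = 2 × 18.86 = 37.7.
Round up to the next whole participant.

n = 38 per group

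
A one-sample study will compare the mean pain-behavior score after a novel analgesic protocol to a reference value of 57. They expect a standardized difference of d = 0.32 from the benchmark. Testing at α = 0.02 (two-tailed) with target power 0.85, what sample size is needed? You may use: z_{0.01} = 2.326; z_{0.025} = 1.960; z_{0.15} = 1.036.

n = 111

For a one-sample test: n = ((z_{α/2} + z_β) / d)².
z_{α/2} + z_β = 2.326 + 1.036 = 3.362.
n = (3.362 / 0.32)² = 10.506² = 110.38.
Round up.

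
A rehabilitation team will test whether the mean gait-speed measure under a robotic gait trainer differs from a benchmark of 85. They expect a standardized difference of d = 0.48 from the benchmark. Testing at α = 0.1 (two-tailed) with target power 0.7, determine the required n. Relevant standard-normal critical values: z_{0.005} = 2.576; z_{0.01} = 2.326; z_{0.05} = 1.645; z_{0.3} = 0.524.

n = 21

For a one-sample test: n = ((z_{α/2} + z_β) / d)².
z_{α/2} + z_β = 1.645 + 0.524 = 2.169.
n = (2.169 / 0.48)² = 4.519² = 20.42.
Round up.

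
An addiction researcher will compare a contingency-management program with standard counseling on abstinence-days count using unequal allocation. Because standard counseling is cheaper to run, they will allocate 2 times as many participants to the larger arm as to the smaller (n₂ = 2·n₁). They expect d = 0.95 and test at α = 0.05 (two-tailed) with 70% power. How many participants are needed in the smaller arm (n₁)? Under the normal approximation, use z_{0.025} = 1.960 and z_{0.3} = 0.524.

n₁ = 11

With allocation ratio k = n₂/n₁ = 2, Var(x̄₁−x̄₂) = σ²(1/n₁ + 1/(k·n₁)) = σ²·(k+1)/(k·n₁).
So n₁ = (1 + 1/k)·((z_{α/2} + z_β)/d)² = 1.500 × (2.484/0.95)².
n₁ = 1.500 × 6.84 = 10.3.
Round up: n₁ = 11, giving n₂ = 2 × 11 = 22.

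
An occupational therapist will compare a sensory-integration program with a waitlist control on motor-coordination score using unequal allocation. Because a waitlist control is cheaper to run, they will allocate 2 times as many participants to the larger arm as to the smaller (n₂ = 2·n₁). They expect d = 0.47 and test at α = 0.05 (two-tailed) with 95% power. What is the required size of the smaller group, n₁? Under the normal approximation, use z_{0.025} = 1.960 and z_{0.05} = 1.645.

With allocation ratio k = n₂/n₁ = 2, Var(x̄₁−x̄₂) = σ²(1/n₁ + 1/(k·n₁)) = σ²·(k+1)/(k·n₁).
So n₁ = (1 + 1/k)·((z_{α/2} + z_β)/d)² = 1.500 × (3.605/0.47)².
n₁ = 1.500 × 58.83 = 88.2.
Round up: n₁ = 89, giving n₂ = 2 × 89 = 178.

n₁ = 89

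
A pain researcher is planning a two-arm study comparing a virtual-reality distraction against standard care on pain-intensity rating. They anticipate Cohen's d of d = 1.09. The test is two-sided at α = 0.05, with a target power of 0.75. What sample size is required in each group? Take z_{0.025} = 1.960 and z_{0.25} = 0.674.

For two independent groups with equal n: n = 2·((z_{α/2} + z_β) / d)².
z_{α/2} + z_β = 1.960 + 0.674 = 2.634.
n = 2 × (2.634 / 1.09)² = 2 × 2.417² = 2 × 5.84 = 11.7.
Round up to the next whole participant.

n = 12 per group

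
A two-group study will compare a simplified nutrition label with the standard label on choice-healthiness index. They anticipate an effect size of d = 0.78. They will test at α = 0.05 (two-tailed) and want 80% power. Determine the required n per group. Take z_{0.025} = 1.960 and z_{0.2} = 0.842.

n = 26 per group

For two independent groups with equal n: n = 2·((z_{α/2} + z_β) / d)².
z_{α/2} + z_β = 1.960 + 0.842 = 2.802.
n = 2 × (2.802 / 0.78)² = 2 × 3.592² = 2 × 12.90 = 25.8.
Round up to the next whole participant.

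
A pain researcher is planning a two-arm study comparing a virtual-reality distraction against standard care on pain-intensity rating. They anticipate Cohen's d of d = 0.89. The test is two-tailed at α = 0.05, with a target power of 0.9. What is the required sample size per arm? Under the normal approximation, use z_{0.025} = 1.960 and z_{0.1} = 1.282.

n = 27 per group

For two independent groups with equal n: n = 2·((z_{α/2} + z_β) / d)².
z_{α/2} + z_β = 1.960 + 1.282 = 3.242.
n = 2 × (3.242 / 0.89)² = 2 × 3.643² = 2 × 13.27 = 26.5.
Round up to the next whole participant.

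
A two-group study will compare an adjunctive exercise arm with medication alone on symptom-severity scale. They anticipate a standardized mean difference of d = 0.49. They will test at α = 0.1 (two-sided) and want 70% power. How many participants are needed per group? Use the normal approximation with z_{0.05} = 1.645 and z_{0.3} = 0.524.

For two independent groups with equal n: n = 2·((z_{α/2} + z_β) / d)².
z_{α/2} + z_β = 1.645 + 0.524 = 2.169.
n = 2 × (2.169 / 0.49)² = 2 × 4.427² = 2 × 19.59 = 39.2.
Round up to the next whole participant.

n = 40 per group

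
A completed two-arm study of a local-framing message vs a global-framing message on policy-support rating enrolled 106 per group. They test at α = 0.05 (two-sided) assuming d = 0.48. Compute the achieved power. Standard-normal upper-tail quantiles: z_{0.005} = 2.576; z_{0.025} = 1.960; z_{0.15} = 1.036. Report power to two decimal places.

power ≈ 0.94

For two equal groups, power = Φ(d·√(n/2) − z_{α/2}).
d·√(n/2) = 0.48 × √(106/2) = 0.48 × 7.280 = 3.494.
z_β = 3.494 − 1.960 = 1.534.
Power = Φ(1.534) = 0.938.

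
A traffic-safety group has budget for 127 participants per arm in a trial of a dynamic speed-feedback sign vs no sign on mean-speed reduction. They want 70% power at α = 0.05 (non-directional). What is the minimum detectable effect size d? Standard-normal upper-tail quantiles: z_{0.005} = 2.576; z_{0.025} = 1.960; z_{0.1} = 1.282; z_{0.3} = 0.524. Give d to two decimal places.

d_min ≈ 0.31

For two independent groups of n = 127 each: d_min = (z_{α/2} + z_β)·√(2/n).
z-sum = 1.960 + 0.524 = 2.484.
d_min = 2.484 × √(2/127) = 2.484 × 0.1255 = 0.312.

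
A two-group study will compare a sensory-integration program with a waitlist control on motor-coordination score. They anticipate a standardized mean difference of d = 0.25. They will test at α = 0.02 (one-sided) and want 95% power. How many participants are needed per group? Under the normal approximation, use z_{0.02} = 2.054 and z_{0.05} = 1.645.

For two independent groups with equal n: n = 2·((z_{α} + z_β) / d)².
z_{α} + z_β = 2.054 + 1.645 = 3.699.
n = 2 × (3.699 / 0.25)² = 2 × 14.796² = 2 × 218.92 = 437.8.
Round up to the next whole participant.

n = 438 per group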